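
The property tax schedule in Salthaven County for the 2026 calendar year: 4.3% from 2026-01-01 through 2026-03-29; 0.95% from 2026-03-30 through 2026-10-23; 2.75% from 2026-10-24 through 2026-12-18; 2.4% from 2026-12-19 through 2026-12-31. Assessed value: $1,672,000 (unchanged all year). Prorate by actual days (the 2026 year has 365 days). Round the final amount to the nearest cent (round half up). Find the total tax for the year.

2026-01-01 to 2026-03-29: 88 days at 4.3% → $1,672,000 × 4.3% × 88/365 = $17,333.8301
2026-03-30 to 2026-10-23: 208 days at 0.95% → $1,672,000 × 0.95% × 208/365 = $9,051.7041
2026-10-24 to 2026-12-18: 56 days at 2.75% → $1,672,000 × 2.75% × 56/365 = $7,054.4658
2026-12-19 to 2026-12-31: 13 days at 2.4% → $1,672,000 × 2.4% × 13/365 = $1,429.2164
Total = $34,869.2164

$34,869.22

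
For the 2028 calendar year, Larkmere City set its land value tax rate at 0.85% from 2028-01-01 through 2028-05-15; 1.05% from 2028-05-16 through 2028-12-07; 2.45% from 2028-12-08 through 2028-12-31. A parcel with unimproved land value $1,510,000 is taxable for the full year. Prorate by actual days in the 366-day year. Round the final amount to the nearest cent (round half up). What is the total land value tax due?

2028-01-01 to 2028-05-15: 136 days at 0.85% → $1,510,000 × 0.85% × 136/366 = $4,769.2896
2028-05-16 to 2028-12-07: 206 days at 1.05% → $1,510,000 × 1.05% × 206/366 = $8,923.8525
2028-12-08 to 2028-12-31: 24 days at 2.45% → $1,510,000 × 2.45% × 24/366 = $2,425.9016
Total = $16,119.0437

$16,119.04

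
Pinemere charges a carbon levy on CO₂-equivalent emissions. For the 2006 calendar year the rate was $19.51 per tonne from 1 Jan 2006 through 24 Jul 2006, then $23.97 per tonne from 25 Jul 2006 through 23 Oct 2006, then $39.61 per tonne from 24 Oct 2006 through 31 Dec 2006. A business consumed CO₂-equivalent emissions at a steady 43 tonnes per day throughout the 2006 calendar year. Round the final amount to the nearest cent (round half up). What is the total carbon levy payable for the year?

$383,298.13

1 Jan – 24 Jul 2006: 205 days × 43 tonnes/day = 8,815 tonnes at $19.51/tonne → $171,980.65
25 Jul – 23 Oct 2006: 91 days × 43 tonnes/day = 3,913 tonnes at $23.97/tonne → $93,794.61
24 Oct – 31 Dec 2006: 69 days × 43 tonnes/day = 2,967 tonnes at $39.61/tonne → $117,522.87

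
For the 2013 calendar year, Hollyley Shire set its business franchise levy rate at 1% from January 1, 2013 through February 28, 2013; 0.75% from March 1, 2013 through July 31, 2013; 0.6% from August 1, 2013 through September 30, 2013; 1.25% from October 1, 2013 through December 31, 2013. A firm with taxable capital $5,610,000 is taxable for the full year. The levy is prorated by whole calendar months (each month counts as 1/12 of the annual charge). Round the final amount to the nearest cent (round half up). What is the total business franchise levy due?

$50,022.50

January 1 – February 28, 2013: 2 months at 1% → $5,610,000 × 1% × 2/12 = $9,350.0000
March 1 – July 31, 2013: 5 months at 0.75% → $5,610,000 × 0.75% × 5/12 = $17,531.2500
August 1 – September 30, 2013: 2 months at 0.6% → $5,610,000 × 0.6% × 2/12 = $5,610.0000
October 1 – December 31, 2013: 3 months at 1.25% → $5,610,000 × 1.25% × 3/12 = $17,531.2500
Total = $50,022.5000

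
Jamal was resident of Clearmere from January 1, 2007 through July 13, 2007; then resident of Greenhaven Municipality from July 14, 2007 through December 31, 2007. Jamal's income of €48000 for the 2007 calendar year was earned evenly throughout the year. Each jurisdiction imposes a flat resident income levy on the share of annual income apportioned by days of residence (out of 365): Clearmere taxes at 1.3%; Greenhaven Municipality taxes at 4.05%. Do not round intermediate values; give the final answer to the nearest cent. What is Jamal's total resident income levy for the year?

Clearmere, January 1 – July 13, 2007: 194 days → €48000 × 1.3% × 194/365 = €331.6603
Greenhaven Municipality, July 14 – December 31, 2007: 171 days → €48000 × 4.05% × 171/365 = €910.7507
Total = €1242.4110

€1242.41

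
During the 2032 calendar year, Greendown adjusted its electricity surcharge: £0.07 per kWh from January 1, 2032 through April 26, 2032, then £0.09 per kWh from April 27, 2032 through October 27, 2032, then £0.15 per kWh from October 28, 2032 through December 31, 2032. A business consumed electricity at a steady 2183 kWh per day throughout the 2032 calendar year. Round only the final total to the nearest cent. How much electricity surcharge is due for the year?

January 1 – April 26, 2032: 117 days × 2183 kWh/day = 255,411 kWh at £0.07/kWh → £17,878.77
April 27 – October 27, 2032: 184 days × 2183 kWh/day = 401,672 kWh at £0.09/kWh → £36,150.48
October 28 – December 31, 2032: 65 days × 2183 kWh/day = 141,895 kWh at £0.15/kWh → £21,284.25

£75,313.50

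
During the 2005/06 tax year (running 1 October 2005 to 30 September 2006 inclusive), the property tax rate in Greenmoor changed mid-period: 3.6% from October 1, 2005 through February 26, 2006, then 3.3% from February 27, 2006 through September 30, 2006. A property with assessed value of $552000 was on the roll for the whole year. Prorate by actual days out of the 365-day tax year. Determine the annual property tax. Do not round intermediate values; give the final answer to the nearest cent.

$18892.01

October 1, 2005 – February 26, 2006: 149 days at 3.6% → $552000 × 3.6% × 149/365 = $8112.1315
February 27 – September 30, 2006: 216 days at 3.3% → $552000 × 3.3% × 216/365 = $10779.8795
Total = $18892.0110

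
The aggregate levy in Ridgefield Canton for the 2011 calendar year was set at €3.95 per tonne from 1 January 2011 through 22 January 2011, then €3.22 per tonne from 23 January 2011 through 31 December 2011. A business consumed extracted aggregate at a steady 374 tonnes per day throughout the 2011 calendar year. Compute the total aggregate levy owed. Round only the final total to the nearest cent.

€445,568.64

1 January – 22 January 2011: 22 days × 374 tonnes/day = 8,228 tonnes at €3.95/tonne → €32,500.60
23 January – 31 December 2011: 343 days × 374 tonnes/day = 128,282 tonnes at €3.22/tonne → €413,068.04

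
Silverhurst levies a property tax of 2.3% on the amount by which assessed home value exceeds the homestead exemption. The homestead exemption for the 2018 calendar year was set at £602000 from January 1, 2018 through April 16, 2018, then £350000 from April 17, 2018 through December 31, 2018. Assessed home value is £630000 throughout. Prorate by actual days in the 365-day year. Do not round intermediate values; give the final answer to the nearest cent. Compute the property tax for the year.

£4756.78

January 1 – April 16, 2018: 106 days, exemption £602000 → (£630000 − £602000) × 2.3% × 106/365 = £187.0247
April 17 – December 31, 2018: 259 days, exemption £350000 → (£630000 − £350000) × 2.3% × 259/365 = £4569.7534
Total = £4756.7781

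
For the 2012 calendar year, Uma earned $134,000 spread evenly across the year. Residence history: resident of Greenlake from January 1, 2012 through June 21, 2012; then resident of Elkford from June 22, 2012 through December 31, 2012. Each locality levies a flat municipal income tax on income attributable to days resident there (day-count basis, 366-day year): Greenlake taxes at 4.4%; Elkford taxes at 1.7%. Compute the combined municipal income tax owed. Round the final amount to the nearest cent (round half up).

$3,988.15

Greenlake, January 1 – June 21, 2012: 173 days → $134,000 × 4.4% × 173/366 = $2,786.9071
Elkford, June 22 – December 31, 2012: 193 days → $134,000 × 1.7% × 193/366 = $1,201.2404
Total = $3,988.1475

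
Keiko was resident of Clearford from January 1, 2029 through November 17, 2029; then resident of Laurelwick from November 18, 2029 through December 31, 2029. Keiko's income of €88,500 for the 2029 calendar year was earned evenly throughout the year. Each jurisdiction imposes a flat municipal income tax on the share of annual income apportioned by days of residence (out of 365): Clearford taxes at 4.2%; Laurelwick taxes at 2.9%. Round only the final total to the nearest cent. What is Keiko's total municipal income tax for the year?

Clearford, January 1 – November 17, 2029: 321 days → €88,500 × 4.2% × 321/365 = €3,268.9233
Laurelwick, November 18 – December 31, 2029: 44 days → €88,500 × 2.9% × 44/365 = €309.3863
Total = €3,578.3096

€3,578.31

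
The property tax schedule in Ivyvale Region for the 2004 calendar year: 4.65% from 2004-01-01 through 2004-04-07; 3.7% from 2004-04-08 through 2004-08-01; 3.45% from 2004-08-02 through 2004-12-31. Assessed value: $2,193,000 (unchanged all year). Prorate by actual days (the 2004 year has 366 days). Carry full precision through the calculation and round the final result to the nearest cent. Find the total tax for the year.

2004-01-01 to 2004-04-07: 98 days at 4.65% → $2,193,000 × 4.65% × 98/366 = $27,304.6475
2004-04-08 to 2004-08-01: 116 days at 3.7% → $2,193,000 × 3.7% × 116/366 = $25,716.8197
2004-08-02 to 2004-12-31: 152 days at 3.45% → $2,193,000 × 3.45% × 152/366 = $31,421.0164
Total = $84,442.4836

$84,442.48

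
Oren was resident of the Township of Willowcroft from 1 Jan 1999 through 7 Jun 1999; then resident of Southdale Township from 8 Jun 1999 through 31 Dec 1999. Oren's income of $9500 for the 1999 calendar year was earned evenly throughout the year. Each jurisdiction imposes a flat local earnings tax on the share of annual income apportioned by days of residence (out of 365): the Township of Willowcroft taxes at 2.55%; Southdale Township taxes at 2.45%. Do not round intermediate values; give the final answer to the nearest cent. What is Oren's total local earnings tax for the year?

$236.86

The Township of Willowcroft, 1 Jan – 7 Jun 1999: 158 days → $9500 × 2.55% × 158/365 = $104.8644
Southdale Township, 8 Jun – 31 Dec 1999: 207 days → $9500 × 2.45% × 207/365 = $131.9979
Total = $236.8623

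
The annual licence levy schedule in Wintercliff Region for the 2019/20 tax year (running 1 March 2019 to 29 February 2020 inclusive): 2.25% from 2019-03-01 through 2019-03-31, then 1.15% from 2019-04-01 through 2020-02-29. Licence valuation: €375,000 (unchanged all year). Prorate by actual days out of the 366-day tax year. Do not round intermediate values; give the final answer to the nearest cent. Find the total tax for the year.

2019-03-01 to 2019-03-31: 31 days at 2.25% → €375,000 × 2.25% × 31/366 = €714.6516
2019-04-01 to 2020-02-29: 335 days at 1.15% → €375,000 × 1.15% × 335/366 = €3,947.2336
Total = €4,661.8852

€4,661.89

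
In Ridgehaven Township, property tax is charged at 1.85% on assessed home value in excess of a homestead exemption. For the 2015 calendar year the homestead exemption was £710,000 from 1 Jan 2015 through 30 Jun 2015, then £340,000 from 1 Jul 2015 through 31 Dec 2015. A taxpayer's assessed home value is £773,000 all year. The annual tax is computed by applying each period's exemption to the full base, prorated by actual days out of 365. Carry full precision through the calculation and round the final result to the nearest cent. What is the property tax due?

1 Jan – 30 Jun 2015: 181 days, exemption £710,000 → (£773,000 − £710,000) × 1.85% × 181/365 = £577.9603
1 Jul – 31 Dec 2015: 184 days, exemption £340,000 → (£773,000 − £340,000) × 1.85% × 184/365 = £4,038.1699
Total = £4,616.1301

£4,616.13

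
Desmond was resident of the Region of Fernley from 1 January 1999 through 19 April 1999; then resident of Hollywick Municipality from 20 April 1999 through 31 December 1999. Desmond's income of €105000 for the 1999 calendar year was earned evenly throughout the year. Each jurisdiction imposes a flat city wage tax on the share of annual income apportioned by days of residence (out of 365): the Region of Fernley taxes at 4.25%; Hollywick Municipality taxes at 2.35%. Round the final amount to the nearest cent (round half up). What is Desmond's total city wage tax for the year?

The Region of Fernley, 1 January – 19 April 1999: 109 days → €105000 × 4.25% × 109/365 = €1332.6370
Hollywick Municipality, 20 April – 31 December 1999: 256 days → €105000 × 2.35% × 256/365 = €1730.6301
Total = €3063.2671

€3063.27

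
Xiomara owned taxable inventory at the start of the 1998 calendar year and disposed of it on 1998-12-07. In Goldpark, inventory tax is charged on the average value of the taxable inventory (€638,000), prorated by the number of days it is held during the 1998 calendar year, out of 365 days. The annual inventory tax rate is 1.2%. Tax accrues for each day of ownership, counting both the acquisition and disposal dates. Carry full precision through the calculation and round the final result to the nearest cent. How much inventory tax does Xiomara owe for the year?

Days held (1998-01-01 to 1998-12-07): 341 out of 365
Tax = €638,000 × 1.2% × 341/365 = €7,152.5918

€7,152.59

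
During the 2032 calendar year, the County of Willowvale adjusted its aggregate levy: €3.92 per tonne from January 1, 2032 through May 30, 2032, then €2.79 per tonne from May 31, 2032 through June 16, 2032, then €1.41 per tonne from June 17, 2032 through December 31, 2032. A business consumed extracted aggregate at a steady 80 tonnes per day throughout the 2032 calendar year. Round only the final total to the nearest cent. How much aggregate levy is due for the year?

€73,482.40

January 1 – May 30, 2032: 151 days × 80 tonnes/day = 12,080 tonnes at €3.92/tonne → €47,353.60
May 31 – June 16, 2032: 17 days × 80 tonnes/day = 1,360 tonnes at €2.79/tonne → €3,794.40
June 17 – December 31, 2032: 198 days × 80 tonnes/day = 15,840 tonnes at €1.41/tonne → €22,334.40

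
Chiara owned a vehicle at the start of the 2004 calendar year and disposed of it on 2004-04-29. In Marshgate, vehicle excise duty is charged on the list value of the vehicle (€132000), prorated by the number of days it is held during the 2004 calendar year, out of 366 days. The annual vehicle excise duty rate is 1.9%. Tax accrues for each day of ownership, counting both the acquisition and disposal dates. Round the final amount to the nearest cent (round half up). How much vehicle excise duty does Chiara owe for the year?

€822.30

Days held (2004-01-01 to 2004-04-29): 120 out of 366
Tax = €132000 × 1.9% × 120/366 = €822.2951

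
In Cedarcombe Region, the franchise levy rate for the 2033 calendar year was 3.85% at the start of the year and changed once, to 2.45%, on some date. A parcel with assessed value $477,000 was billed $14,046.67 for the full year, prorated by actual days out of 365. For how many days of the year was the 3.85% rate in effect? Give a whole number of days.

129 days

Let d = days at the first rate; then 365 − d days at the second rate.
$477,000 × [3.85%·d + 2.45%·(365−d)] / 365 = $14,046.67
Solving gives d = 129, so the new rate took effect on May 10, 2033.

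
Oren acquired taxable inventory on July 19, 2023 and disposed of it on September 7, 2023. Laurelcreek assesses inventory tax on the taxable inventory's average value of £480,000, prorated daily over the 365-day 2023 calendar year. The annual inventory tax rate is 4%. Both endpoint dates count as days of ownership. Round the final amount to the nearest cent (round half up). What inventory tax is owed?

Days held (July 19 – September 7, 2023): 51 out of 365
Tax = £480,000 × 4% × 51/365 = £2,682.7397

£2,682.74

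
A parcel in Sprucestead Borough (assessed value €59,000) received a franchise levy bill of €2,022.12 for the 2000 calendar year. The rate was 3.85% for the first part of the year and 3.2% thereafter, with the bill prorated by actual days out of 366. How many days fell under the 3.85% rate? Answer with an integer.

128 days

Let d = days at the first rate; then 366 − d days at the second rate.
€59,000 × [3.85%·d + 3.2%·(366−d)] / 366 = €2,022.12
Solving gives d = 128, so the new rate took effect on 8 May 2000.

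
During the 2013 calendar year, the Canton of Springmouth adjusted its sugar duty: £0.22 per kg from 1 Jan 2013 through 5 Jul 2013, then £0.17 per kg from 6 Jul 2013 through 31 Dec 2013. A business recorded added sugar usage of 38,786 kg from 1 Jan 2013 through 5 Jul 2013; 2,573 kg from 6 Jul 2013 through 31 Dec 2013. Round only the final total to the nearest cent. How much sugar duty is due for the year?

1 Jan – 5 Jul 2013: 38,786 kg at £0.22/kg → £8,532.92
6 Jul – 31 Dec 2013: 2,573 kg at £0.17/kg → £437.41

£8,970.33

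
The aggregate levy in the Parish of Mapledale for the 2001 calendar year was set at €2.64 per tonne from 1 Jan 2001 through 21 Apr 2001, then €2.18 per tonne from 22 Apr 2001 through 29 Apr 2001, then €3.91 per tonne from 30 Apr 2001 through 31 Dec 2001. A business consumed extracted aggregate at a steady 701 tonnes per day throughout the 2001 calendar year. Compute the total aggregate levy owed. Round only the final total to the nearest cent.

1 Jan – 21 Apr 2001: 111 days × 701 tonnes/day = 77,811 tonnes at €2.64/tonne → €205421.04
22 Apr – 29 Apr 2001: 8 days × 701 tonnes/day = 5,608 tonnes at €2.18/tonne → €12225.44
30 Apr – 31 Dec 2001: 246 days × 701 tonnes/day = 172,446 tonnes at €3.91/tonne → €674263.86

€891910.34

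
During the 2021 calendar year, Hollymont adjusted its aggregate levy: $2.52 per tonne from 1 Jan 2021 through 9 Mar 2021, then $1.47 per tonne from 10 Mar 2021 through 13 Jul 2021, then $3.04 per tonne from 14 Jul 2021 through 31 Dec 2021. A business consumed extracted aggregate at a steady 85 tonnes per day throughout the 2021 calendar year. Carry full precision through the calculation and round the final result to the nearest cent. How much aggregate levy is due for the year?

$74495.70

1 Jan – 9 Mar 2021: 68 days × 85 tonnes/day = 5,780 tonnes at $2.52/tonne → $14565.60
10 Mar – 13 Jul 2021: 126 days × 85 tonnes/day = 10,710 tonnes at $1.47/tonne → $15743.70
14 Jul – 31 Dec 2021: 171 days × 85 tonnes/day = 14,535 tonnes at $3.04/tonne → $44186.40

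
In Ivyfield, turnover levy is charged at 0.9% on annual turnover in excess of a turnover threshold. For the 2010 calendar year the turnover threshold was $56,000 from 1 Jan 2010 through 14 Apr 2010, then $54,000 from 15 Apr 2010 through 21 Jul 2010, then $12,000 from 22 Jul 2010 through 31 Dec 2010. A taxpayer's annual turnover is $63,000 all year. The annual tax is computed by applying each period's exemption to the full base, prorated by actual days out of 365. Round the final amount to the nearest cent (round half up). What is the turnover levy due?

1 Jan – 14 Apr 2010: 104 days, exemption $56,000 → ($63,000 − $56,000) × 0.9% × 104/365 = $17.9507
15 Apr – 21 Jul 2010: 98 days, exemption $54,000 → ($63,000 − $54,000) × 0.9% × 98/365 = $21.7479
22 Jul – 31 Dec 2010: 163 days, exemption $12,000 → ($63,000 − $12,000) × 0.9% × 163/365 = $204.9781
Total = $244.6767

$244.68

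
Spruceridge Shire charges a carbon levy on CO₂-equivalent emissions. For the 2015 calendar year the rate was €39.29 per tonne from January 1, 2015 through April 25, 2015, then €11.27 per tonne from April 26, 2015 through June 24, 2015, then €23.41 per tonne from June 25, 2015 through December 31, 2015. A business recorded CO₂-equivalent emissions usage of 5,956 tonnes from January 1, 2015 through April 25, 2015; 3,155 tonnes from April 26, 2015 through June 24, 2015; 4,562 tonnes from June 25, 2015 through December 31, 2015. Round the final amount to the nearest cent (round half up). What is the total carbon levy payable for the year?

€376,364.51

January 1 – April 25, 2015: 5,956 tonnes at €39.29/tonne → €234,011.24
April 26 – June 24, 2015: 3,155 tonnes at €11.27/tonne → €35,556.85
June 25 – December 31, 2015: 4,562 tonnes at €23.41/tonne → €106,796.42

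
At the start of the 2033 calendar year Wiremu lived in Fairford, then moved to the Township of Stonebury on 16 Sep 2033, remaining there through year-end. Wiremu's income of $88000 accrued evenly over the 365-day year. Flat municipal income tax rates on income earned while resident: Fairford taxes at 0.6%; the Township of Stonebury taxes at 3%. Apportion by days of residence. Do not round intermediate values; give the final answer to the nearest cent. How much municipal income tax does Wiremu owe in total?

$1147.13

Fairford, 1 Jan – 15 Sep 2033: 258 days → $88000 × 0.6% × 258/365 = $373.2164
The Township of Stonebury, 16 Sep – 31 Dec 2033: 107 days → $88000 × 3% × 107/365 = $773.9178
Total = $1147.1342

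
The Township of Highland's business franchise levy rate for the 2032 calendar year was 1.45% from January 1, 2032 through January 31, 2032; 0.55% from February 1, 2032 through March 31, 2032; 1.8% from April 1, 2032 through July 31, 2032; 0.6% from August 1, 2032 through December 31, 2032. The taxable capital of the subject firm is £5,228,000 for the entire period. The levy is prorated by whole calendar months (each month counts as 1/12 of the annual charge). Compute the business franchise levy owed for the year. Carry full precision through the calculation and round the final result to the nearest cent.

£55,547.50

January 1 – January 31, 2032: 1 month at 1.45% → £5,228,000 × 1.45% × 1/12 = £6,317.1667
February 1 – March 31, 2032: 2 months at 0.55% → £5,228,000 × 0.55% × 2/12 = £4,792.3333
April 1 – July 31, 2032: 4 months at 1.8% → £5,228,000 × 1.8% × 4/12 = £31,368.0000
August 1 – December 31, 2032: 5 months at 0.6% → £5,228,000 × 0.6% × 5/12 = £13,070.0000
Total = £55,547.5000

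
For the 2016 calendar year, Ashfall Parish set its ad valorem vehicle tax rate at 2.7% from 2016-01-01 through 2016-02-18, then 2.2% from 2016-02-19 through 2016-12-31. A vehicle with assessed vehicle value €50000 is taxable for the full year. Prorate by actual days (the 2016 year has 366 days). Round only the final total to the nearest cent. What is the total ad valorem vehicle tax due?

€1133.47

2016-01-01 to 2016-02-18: 49 days at 2.7% → €50000 × 2.7% × 49/366 = €180.7377
2016-02-19 to 2016-12-31: 317 days at 2.2% → €50000 × 2.2% × 317/366 = €952.7322
Total = €1133.4699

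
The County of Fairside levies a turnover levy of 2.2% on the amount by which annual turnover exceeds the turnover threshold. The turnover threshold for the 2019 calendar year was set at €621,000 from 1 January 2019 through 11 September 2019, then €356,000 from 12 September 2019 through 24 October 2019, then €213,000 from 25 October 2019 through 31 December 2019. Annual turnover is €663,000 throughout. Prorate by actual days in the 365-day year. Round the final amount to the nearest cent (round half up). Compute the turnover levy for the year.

€3,283.06

1 January – 11 September 2019: 254 days, exemption €621,000 → (€663,000 − €621,000) × 2.2% × 254/365 = €643.0027
12 September – 24 October 2019: 43 days, exemption €356,000 → (€663,000 − €356,000) × 2.2% × 43/365 = €795.6767
25 October – 31 December 2019: 68 days, exemption €213,000 → (€663,000 − €213,000) × 2.2% × 68/365 = €1,844.3836
Total = €3,283.0630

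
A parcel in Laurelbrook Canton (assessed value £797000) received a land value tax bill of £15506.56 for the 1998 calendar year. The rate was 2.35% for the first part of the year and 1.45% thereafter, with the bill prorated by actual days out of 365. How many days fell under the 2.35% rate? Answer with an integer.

201 days

Let d = days at the first rate; then 365 − d days at the second rate.
£797000 × [2.35%·d + 1.45%·(365−d)] / 365 = £15506.56
Solving gives d = 201, so the new rate took effect on 21 July 1998.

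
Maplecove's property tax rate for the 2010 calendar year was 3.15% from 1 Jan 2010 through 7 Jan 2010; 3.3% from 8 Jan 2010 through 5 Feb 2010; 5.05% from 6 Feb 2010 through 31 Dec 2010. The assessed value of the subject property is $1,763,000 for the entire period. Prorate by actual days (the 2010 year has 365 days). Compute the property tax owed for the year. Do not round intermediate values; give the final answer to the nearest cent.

1 Jan – 7 Jan 2010: 7 days at 3.15% → $1,763,000 × 3.15% × 7/365 = $1,065.0452
8 Jan – 5 Feb 2010: 29 days at 3.3% → $1,763,000 × 3.3% × 29/365 = $4,622.4411
6 Feb – 31 Dec 2010: 329 days at 5.05% → $1,763,000 × 5.05% × 329/365 = $80,250.3110
Total = $85,937.7973

$85,937.80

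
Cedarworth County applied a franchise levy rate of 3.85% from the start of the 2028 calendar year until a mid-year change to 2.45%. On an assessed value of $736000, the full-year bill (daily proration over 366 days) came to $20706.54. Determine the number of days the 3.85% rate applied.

95 days

Let d = days at the first rate; then 366 − d days at the second rate.
$736000 × [3.85%·d + 2.45%·(366−d)] / 366 = $20706.54
Solving gives d = 95, so the new rate took effect on 5 Apr 2028.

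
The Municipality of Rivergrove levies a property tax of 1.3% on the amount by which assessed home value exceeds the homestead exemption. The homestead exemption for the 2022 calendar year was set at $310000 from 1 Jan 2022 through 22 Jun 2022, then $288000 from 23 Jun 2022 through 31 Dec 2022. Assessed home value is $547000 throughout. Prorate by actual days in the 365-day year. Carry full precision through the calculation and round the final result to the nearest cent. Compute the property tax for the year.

1 Jan – 22 Jun 2022: 173 days, exemption $310000 → ($547000 − $310000) × 1.3% × 173/365 = $1460.3096
23 Jun – 31 Dec 2022: 192 days, exemption $288000 → ($547000 − $288000) × 1.3% × 192/365 = $1771.1342
Total = $3231.4438

$3231.44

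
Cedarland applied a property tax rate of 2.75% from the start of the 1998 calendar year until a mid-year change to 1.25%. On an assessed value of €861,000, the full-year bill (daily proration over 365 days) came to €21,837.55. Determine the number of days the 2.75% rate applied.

Let d = days at the first rate; then 365 − d days at the second rate.
€861,000 × [2.75%·d + 1.25%·(365−d)] / 365 = €21,837.55
Solving gives d = 313, so the new rate took effect on 10 November 1998.

313 days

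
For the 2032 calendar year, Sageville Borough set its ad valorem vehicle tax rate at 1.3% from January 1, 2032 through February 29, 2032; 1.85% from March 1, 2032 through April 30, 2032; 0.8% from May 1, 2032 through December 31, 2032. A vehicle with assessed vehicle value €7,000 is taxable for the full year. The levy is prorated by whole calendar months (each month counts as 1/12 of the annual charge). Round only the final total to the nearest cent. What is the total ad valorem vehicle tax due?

January 1 – February 29, 2032: 2 months at 1.3% → €7,000 × 1.3% × 2/12 = €15.1667
March 1 – April 30, 2032: 2 months at 1.85% → €7,000 × 1.85% × 2/12 = €21.5833
May 1 – December 31, 2032: 8 months at 0.8% → €7,000 × 0.8% × 8/12 = €37.3333
Total = €74.0833

€74.08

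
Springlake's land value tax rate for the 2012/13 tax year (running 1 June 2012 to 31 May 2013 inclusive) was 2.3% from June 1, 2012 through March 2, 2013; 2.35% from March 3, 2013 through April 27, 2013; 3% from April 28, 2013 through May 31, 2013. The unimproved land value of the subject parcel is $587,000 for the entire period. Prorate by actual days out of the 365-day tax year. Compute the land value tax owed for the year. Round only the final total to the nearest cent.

June 1, 2012 – March 2, 2013: 275 days at 2.3% → $587,000 × 2.3% × 275/365 = $10,171.9863
March 3 – April 27, 2013: 56 days at 2.35% → $587,000 × 2.35% × 56/365 = $2,116.4164
April 28 – May 31, 2013: 34 days at 3% → $587,000 × 3% × 34/365 = $1,640.3836
Total = $13,928.7863

$13,928.79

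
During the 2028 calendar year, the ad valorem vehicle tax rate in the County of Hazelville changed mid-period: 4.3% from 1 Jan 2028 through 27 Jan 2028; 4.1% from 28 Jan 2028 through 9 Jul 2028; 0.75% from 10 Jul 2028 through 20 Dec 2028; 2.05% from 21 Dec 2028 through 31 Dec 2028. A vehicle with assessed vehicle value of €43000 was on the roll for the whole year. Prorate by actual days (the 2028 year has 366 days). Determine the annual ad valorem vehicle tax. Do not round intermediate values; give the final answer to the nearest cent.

€1097.38

1 Jan – 27 Jan 2028: 27 days at 4.3% → €43000 × 4.3% × 27/366 = €136.4016
28 Jan – 9 Jul 2028: 164 days at 4.1% → €43000 × 4.1% × 164/366 = €789.9781
10 Jul – 20 Dec 2028: 164 days at 0.75% → €43000 × 0.75% × 164/366 = €144.5082
21 Dec – 31 Dec 2028: 11 days at 2.05% → €43000 × 2.05% × 11/366 = €26.4932
Total = €1097.3811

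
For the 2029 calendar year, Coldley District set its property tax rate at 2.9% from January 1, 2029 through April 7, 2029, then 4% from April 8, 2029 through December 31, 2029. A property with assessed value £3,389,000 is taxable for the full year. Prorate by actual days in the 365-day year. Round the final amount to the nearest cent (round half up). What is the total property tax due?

£125,652.98

January 1 – April 7, 2029: 97 days at 2.9% → £3,389,000 × 2.9% × 97/365 = £26,118.5123
April 8 – December 31, 2029: 268 days at 4% → £3,389,000 × 4% × 268/365 = £99,534.4658
Total = £125,652.9781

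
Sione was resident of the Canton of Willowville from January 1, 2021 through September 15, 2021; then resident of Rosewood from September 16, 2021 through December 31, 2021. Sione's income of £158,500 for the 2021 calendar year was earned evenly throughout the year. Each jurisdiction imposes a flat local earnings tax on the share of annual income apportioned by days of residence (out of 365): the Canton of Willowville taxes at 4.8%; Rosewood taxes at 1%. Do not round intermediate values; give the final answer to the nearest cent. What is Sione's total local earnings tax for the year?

£5,842.35

The Canton of Willowville, January 1 – September 15, 2021: 258 days → £158,500 × 4.8% × 258/365 = £5,377.7096
Rosewood, September 16 – December 31, 2021: 107 days → £158,500 × 1% × 107/365 = £464.6438
Total = £5,842.3534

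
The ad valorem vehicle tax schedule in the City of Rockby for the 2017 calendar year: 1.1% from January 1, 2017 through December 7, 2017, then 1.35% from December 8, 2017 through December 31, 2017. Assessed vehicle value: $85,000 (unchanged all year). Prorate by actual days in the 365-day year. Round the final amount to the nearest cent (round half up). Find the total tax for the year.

$948.97

January 1 – December 7, 2017: 341 days at 1.1% → $85,000 × 1.1% × 341/365 = $873.5205
December 8 – December 31, 2017: 24 days at 1.35% → $85,000 × 1.35% × 24/365 = $75.4521
Total = $948.9726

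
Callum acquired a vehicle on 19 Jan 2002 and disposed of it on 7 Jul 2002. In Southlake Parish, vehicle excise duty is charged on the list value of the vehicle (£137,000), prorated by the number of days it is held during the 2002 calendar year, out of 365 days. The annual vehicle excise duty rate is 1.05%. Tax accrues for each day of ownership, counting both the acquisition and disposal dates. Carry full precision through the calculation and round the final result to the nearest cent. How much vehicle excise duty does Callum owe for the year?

Days held (19 Jan – 7 Jul 2002): 170 out of 365
Tax = £137,000 × 1.05% × 170/365 = £669.9863

£669.99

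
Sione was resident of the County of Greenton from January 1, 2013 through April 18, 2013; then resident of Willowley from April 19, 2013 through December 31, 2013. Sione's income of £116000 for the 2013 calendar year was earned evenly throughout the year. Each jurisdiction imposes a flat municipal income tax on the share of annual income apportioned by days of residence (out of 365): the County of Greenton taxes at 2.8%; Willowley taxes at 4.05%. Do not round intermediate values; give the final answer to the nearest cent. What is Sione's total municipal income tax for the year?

£4268.96

The County of Greenton, January 1 – April 18, 2013: 108 days → £116000 × 2.8% × 108/365 = £961.0521
Willowley, April 19 – December 31, 2013: 257 days → £116000 × 4.05% × 257/365 = £3307.9068
Total = £4268.9589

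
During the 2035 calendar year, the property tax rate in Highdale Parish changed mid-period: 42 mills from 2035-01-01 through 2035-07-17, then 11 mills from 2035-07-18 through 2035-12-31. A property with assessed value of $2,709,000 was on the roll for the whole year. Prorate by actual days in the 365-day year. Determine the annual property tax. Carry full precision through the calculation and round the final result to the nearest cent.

2035-01-01 to 2035-07-17: 198 days at 42 mills → $2,709,000 × 4.2% × 198/365 = $61,720.6685
2035-07-18 to 2035-12-31: 167 days at 11 mills → $2,709,000 × 1.1% × 167/365 = $13,634.0630
Total = $75,354.7315

$75,354.73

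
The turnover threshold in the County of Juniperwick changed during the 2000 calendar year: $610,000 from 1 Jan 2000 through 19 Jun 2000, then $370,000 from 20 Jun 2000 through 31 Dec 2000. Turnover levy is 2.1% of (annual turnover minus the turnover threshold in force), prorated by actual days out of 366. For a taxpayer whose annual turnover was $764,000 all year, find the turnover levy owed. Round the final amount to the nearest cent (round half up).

1 Jan – 19 Jun 2000: 171 days, exemption $610,000 → ($764,000 − $610,000) × 2.1% × 171/366 = $1,510.9672
20 Jun – 31 Dec 2000: 195 days, exemption $370,000 → ($764,000 − $370,000) × 2.1% × 195/366 = $4,408.2787
Total = $5,919.2459

$5,919.25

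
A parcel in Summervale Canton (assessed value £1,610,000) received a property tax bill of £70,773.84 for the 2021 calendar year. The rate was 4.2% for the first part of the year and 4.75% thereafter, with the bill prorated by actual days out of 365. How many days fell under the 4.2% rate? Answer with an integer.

Let d = days at the first rate; then 365 − d days at the second rate.
£1,610,000 × [4.2%·d + 4.75%·(365−d)] / 365 = £70,773.84
Solving gives d = 235, so the new rate took effect on August 24, 2021.

235 days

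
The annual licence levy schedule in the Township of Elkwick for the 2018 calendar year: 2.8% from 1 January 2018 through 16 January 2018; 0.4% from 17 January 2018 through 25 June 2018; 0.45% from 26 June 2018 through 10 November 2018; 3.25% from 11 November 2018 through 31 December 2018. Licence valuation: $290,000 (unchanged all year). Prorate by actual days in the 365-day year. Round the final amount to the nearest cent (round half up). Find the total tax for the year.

1 January – 16 January 2018: 16 days at 2.8% → $290,000 × 2.8% × 16/365 = $355.9452
17 January – 25 June 2018: 160 days at 0.4% → $290,000 × 0.4% × 160/365 = $508.4932
26 June – 10 November 2018: 138 days at 0.45% → $290,000 × 0.45% × 138/365 = $493.3973
11 November – 31 December 2018: 51 days at 3.25% → $290,000 × 3.25% × 51/365 = $1,316.9178
Total = $2,674.7534

$2,674.75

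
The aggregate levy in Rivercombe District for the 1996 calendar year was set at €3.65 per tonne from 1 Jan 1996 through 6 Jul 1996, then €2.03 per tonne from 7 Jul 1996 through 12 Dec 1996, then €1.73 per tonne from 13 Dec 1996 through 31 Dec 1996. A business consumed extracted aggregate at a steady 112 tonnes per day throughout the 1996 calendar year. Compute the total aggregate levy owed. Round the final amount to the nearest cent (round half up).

€116,686.08

1 Jan – 6 Jul 1996: 188 days × 112 tonnes/day = 21,056 tonnes at €3.65/tonne → €76,854.40
7 Jul – 12 Dec 1996: 159 days × 112 tonnes/day = 17,808 tonnes at €2.03/tonne → €36,150.24
13 Dec – 31 Dec 1996: 19 days × 112 tonnes/day = 2,128 tonnes at €1.73/tonne → €3,681.44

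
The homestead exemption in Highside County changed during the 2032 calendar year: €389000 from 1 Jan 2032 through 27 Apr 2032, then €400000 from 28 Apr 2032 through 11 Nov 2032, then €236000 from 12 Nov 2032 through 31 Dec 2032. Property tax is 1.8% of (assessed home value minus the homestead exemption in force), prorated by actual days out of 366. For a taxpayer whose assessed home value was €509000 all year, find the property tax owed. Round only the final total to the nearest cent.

€2429.11

1 Jan – 27 Apr 2032: 118 days, exemption €389000 → (€509000 − €389000) × 1.8% × 118/366 = €696.3934
28 Apr – 11 Nov 2032: 198 days, exemption €400000 → (€509000 − €400000) × 1.8% × 198/366 = €1061.4098
12 Nov – 31 Dec 2032: 50 days, exemption €236000 → (€509000 − €236000) × 1.8% × 50/366 = €671.3115
Total = €2429.1148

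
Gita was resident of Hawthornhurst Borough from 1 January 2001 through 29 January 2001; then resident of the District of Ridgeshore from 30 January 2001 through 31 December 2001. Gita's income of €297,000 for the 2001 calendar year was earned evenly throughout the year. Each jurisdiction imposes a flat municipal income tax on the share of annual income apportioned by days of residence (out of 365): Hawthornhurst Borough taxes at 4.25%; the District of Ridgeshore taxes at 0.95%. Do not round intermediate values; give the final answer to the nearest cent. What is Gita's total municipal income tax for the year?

Hawthornhurst Borough, 1 January – 29 January 2001: 29 days → €297,000 × 4.25% × 29/365 = €1,002.8836
The District of Ridgeshore, 30 January – 31 December 2001: 336 days → €297,000 × 0.95% × 336/365 = €2,597.3260
Total = €3,600.2096

€3,600.21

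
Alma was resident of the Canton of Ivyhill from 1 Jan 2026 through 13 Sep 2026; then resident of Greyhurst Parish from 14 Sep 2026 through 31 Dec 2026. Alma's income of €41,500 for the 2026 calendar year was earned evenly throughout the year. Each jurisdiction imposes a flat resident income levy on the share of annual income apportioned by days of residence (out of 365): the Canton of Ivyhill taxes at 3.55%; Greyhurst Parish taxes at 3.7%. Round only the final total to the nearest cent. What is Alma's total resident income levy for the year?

€1,491.84

The Canton of Ivyhill, 1 Jan – 13 Sep 2026: 256 days → €41,500 × 3.55% × 256/365 = €1,033.2932
Greyhurst Parish, 14 Sep – 31 Dec 2026: 109 days → €41,500 × 3.7% × 109/365 = €458.5466
Total = €1,491.8397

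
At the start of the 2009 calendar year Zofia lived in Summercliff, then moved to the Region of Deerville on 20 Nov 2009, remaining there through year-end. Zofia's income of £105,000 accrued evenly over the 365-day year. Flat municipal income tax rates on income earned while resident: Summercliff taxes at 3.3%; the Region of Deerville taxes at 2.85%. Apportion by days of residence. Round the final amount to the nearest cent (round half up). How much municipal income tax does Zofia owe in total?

£3,410.63

Summercliff, 1 Jan – 19 Nov 2009: 323 days → £105,000 × 3.3% × 323/365 = £3,066.2877
The Region of Deerville, 20 Nov – 31 Dec 2009: 42 days → £105,000 × 2.85% × 42/365 = £344.3425
Total = £3,410.6301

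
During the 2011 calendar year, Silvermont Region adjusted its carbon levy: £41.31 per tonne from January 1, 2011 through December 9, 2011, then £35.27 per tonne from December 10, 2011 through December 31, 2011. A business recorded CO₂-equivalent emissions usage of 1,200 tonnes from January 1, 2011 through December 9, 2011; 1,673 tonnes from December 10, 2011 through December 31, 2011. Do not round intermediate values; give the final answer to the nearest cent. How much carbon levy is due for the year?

£108578.71

January 1 – December 9, 2011: 1,200 tonnes at £41.31/tonne → £49572.00
December 10 – December 31, 2011: 1,673 tonnes at £35.27/tonne → £59006.71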